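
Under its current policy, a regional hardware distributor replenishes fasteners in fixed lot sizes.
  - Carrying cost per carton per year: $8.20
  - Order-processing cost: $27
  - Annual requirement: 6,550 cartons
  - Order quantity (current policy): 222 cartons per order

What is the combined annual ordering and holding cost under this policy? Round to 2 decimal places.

$1,706.82

Ordering: D/Q × S = 6,550/222 × $27 = $796.62
Holding:  Q/2 × H = 222/2 × $8.2 = $910.20
Total = $796.62 + $910.20 = $1,706.82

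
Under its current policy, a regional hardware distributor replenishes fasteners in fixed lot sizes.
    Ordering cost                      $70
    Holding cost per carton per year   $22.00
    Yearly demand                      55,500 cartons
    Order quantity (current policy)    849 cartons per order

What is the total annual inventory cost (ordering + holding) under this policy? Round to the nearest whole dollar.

Ordering: D/Q × S = 55,500/849 × $70 = $4,575.97
Holding:  Q/2 × H = 849/2 × $22 = $9,339.00
Total = $4,575.97 + $9,339.00 = $13,914.97

$13,915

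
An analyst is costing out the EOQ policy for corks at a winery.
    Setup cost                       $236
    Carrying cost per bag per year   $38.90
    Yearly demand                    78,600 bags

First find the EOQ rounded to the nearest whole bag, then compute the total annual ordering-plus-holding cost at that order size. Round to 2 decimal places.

$37,988.93

2DS/H = 2·78,600·236/38.9 = 953,706.94
EOQ = √953,706.94 ≈ 976.58 → Q = 977 bags
Annual ordering cost = (D/Q)·S = (78,600/977) × 236 = $18,986.28
Annual holding cost  = (Q/2)·H = (977/2) × 38.9 = $19,002.65
Total = $18,986.28 + $19,002.65 = $37,988.93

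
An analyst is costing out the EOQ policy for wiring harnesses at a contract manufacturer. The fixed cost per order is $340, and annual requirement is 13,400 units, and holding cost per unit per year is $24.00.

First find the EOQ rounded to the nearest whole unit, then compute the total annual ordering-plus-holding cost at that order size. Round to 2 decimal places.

EOQ = √(2DS/H) = √(2 × 13,400 × 340 / 24)
    = √(379,666.67) ≈ 616.17 → Q = 616 units
Annual ordering cost = (D/Q)·S = (13,400/616) × 340 = $7,396.10
Annual holding cost  = (Q/2)·H = (616/2) × 24 = $7,392.00
Total = $7,396.10 + $7,392.00 = $14,788.10

$14,788.10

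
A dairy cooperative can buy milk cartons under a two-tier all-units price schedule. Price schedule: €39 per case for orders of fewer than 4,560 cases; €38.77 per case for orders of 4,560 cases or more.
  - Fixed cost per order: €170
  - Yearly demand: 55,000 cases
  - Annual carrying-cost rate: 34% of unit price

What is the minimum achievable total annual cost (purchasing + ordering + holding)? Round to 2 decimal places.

H₁ = 34%×€39 = €13.2600;  H₂ = 34%×€38.77 = €13.1818
EOQ₁ = √(2×55,000×170/13.2600) = 1,187.54  (< 4,560, feasible at tier 1)
EOQ₂ = √(2×55,000×170/13.1818) = 1,191.06  (< 4,560 → use Q = 4,560 at tier-2 price)
TC(tier 1 (EOQ₁), Q≈1,187.5) = €2,160,746.81
TC(tier 2, Q≈4,560.0) = €2,164,454.94
Minimum at tier 1 (EOQ₁): €2,160,746.81

€2,160,746.81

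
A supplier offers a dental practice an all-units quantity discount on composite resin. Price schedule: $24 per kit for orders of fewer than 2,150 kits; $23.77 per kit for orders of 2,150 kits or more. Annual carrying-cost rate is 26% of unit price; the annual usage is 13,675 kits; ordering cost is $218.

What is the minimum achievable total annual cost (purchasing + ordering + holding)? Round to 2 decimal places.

$333,085.05

H₁ = 26%×$24 = $6.2400;  H₂ = 26%×$23.77 = $6.1802
EOQ₁ = √(2×13,675×218/6.2400) = 977.50  (< 2,150, feasible at tier 1)
EOQ₂ = √(2×13,675×218/6.1802) = 982.21  (< 2,150 → use Q = 2,150 at tier-2 price)
TC(tier 1 (EOQ₁), Q≈977.5) = $334,299.57
TC(tier 2, Q≈2,150.0) = $333,085.05
Minimum at tier 2: $333,085.05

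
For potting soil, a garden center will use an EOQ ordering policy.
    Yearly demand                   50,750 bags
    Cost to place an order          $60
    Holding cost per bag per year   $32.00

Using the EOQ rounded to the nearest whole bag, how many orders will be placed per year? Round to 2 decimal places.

Optimal lot size Q* = (2 × 50,750 × $60 / $32)^½ ≈ 436.25 → Q = 436
N = D/Q = 50,750/436 ≈ 116.399 orders/yr

116.40 orders per year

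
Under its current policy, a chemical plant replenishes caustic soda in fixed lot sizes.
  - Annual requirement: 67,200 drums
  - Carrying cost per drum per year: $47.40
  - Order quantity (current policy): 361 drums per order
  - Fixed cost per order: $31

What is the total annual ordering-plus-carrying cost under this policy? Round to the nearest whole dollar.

Annual ordering cost = (D/Q)·S = (67,200/361) × 31 = $5,770.64
Annual holding cost  = (Q/2)·H = (361/2) × 47.4 = $8,555.70
Total = $5,770.64 + $8,555.70 = $14,326.34

$14,326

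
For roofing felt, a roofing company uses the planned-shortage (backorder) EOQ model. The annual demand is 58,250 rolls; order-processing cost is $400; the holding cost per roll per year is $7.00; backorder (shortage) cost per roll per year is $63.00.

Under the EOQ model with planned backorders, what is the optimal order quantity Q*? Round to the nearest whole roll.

Q* = √(2DS/H) · √((H + b)/b)
   = √(2 × 58,250 × 400 / 7) · √((7 + 63) / 63)
   = 2,580.144 × 1.0541 ≈ 2,719.71

2,720 rolls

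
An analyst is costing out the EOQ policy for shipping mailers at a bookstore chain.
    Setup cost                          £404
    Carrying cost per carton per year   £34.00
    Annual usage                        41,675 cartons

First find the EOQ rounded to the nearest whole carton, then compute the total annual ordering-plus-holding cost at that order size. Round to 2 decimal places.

£33,836.31

EOQ = √(2DS/H) = √(2 × 41,675 × 404 / 34)
    = √(990,394.12) ≈ 995.19 → Q = 995 cartons
Orders/yr = 41,675/995 = 41.884; ordering cost = 41.884 × £404 = £16,921.31
Average inventory = 995/2 = 497.5; holding cost = 497.5 × £34 = £16,915.00
Total = £16,921.31 + £16,915.00 = £33,836.31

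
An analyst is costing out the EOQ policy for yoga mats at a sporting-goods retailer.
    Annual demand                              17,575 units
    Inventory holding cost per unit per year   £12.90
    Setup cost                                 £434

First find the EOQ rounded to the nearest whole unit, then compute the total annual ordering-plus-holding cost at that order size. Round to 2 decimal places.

2DS/H = 2·17,575·434/12.9 = 1,182,565.89
EOQ = √1,182,565.89 ≈ 1,087.46 → Q = 1,087 units
Annual ordering cost = (D/Q)·S = (17,575/1,087) × 434 = £7,017.07
Annual holding cost  = (Q/2)·H = (1,087/2) × 12.9 = £7,011.15
Total = £7,017.07 + £7,011.15 = £14,028.22

£14,028.22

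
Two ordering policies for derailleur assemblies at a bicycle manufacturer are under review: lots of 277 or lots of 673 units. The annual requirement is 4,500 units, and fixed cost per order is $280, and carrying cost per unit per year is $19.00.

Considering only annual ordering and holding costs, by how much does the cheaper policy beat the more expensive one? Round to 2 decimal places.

$1,085.48

Annual cost at Q: ordering D·S/Q plus holding Q·H/2.
TC(277) = (4,500/277)×280 + (277/2)×19 = $7,180.24
TC(673) = (4,500/673)×280 + (673/2)×19 = $8,265.71
Lots of 277 are cheaper by $1,085.48.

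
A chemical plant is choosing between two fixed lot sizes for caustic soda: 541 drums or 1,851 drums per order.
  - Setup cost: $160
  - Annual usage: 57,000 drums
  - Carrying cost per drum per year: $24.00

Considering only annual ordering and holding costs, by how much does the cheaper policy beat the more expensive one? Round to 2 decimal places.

Annual cost at Q: ordering D·S/Q plus holding Q·H/2.
TC(541) = (57,000/541)×160 + (541/2)×24 = $23,349.67
TC(1,851) = (57,000/1,851)×160 + (1,851/2)×24 = $27,139.07
Lots of 541 are cheaper by $3,789.40.

$3,789.40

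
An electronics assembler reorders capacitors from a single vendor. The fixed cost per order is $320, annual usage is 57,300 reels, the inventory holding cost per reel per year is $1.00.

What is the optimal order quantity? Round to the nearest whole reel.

6,056 reels

2DS/H = 2·57,300·320/1 = 36,672,000.00
EOQ = √36,672,000.00 ≈ 6,055.74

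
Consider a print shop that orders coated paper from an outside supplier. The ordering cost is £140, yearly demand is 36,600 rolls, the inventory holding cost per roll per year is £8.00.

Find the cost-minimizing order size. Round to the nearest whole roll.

1,132 rolls

2DS/H = 2·36,600·140/8 = 1,281,000.00
EOQ = √1,281,000.00 ≈ 1,131.81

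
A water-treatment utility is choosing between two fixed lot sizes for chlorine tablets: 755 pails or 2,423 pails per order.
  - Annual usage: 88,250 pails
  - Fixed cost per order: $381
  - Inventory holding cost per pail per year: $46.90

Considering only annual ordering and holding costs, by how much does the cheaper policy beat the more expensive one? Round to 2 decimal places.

For each Q, cost = (D/Q)·S + (Q/2)·H.
TC(755) = (88,250/755)×381 + (755/2)×46.9 = $62,238.86
TC(2,423) = (88,250/2,423)×381 + (2,423/2)×46.9 = $70,696.05
|ΔTC| = |$62,238.86 − $70,696.05| = $8,457.20

$8,457.20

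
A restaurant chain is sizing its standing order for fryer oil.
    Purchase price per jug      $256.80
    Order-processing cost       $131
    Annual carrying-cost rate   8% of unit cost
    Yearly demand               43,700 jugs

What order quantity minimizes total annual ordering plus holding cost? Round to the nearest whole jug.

H = i·C = 0.08 × $256.8 = $20.5440 per jug-year
2DS/H = 2·43,700·131/20.544 = 557,311.14
EOQ = √557,311.14 ≈ 746.53

747 jugs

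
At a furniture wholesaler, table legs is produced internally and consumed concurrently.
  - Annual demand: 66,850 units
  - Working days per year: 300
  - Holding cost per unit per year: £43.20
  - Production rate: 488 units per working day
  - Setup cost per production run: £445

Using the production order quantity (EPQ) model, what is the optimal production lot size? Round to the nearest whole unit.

1,592 units

d = 66,850/300 = 222.8333 units/day;  effective holding cost H(1 − d/p) = 43.2·(1 − 222.8333/488) = 23.47377
Q* = √(2DS / H_eff) = √(2·66,850·445 / 23.47377) ≈ 1,592.04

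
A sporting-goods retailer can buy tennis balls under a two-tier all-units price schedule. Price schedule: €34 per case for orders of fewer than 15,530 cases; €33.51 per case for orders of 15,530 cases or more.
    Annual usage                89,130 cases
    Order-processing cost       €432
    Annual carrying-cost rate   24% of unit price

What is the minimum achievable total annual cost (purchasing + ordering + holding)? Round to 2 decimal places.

H₁ = 24%×€34 = €8.1600;  H₂ = 24%×€33.51 = €8.0424
EOQ₁ = √(2×89,130×432/8.1600) = 3,072.02  (< 15,530, feasible at tier 1)
EOQ₂ = √(2×89,130×432/8.0424) = 3,094.40  (< 15,530 → use Q = 15,530 at tier-2 price)
TC(tier 1 (EOQ₁), Q≈3,072.0) = €3,055,487.67
TC(tier 2, Q≈15,530.0) = €3,051,674.88
Minimum at tier 2: €3,051,674.88

€3,051,674.88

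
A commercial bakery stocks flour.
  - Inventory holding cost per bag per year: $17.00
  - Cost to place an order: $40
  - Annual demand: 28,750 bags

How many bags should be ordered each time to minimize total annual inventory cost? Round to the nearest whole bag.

Q* = √(2·D·S / H) = √(2·28,750·40 / 17) = √135,294.1 ≈ 367.82

368 bags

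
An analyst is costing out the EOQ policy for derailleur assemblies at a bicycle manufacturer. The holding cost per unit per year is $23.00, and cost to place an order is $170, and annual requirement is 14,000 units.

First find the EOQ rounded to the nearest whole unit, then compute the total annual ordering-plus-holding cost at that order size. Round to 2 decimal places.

$10,463.27

Optimal lot size Q* = (2 × 14,000 × $170 / $23)^½ ≈ 454.92 → Q = 455 units
Ordering: D/Q × S = 14,000/455 × $170 = $5,230.77
Holding:  Q/2 × H = 455/2 × $23 = $5,232.50
Total = $5,230.77 + $5,232.50 = $10,463.27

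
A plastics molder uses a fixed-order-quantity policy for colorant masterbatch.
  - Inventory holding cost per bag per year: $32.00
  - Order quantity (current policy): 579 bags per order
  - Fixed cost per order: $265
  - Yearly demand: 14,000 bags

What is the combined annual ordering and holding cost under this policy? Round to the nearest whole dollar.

$15,672

Ordering: D/Q × S = 14,000/579 × $265 = $6,407.60
Holding:  Q/2 × H = 579/2 × $32 = $9,264.00
Total = $6,407.60 + $9,264.00 = $15,671.60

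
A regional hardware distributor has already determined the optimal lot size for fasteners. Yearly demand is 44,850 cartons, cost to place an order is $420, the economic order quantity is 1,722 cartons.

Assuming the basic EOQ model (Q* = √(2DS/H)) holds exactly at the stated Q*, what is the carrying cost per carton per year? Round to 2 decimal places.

$12.71

Since Q* = (2DS/H)^½, squaring gives Q*²·H = 2DS.
H = 2DS / Q² = 2 × 44,850 × 420 / 1,722² = 12.7050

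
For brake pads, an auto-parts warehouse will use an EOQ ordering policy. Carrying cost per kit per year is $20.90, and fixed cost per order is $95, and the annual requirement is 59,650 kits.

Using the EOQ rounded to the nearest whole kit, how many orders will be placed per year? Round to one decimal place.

Optimal lot size Q* = (2 × 59,650 × $95 / $20.9)^½ ≈ 736.39 → Q = 736
Orders per year = D/Q = 59,650 / 736 = 81.046

81.0 orders per year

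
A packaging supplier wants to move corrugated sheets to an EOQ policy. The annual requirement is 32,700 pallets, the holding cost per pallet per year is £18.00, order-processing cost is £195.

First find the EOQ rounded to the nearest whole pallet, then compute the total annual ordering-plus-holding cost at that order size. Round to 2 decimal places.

£15,151.04

2DS/H = 2·32,700·195/18 = 708,500.00
EOQ = √708,500.00 ≈ 841.72 → Q = 842 pallets
Annual ordering cost = (D/Q)·S = (32,700/842) × 195 = £7,573.04
Annual holding cost  = (Q/2)·H = (842/2) × 18 = £7,578.00
Total = £7,573.04 + £7,578.00 = £15,151.04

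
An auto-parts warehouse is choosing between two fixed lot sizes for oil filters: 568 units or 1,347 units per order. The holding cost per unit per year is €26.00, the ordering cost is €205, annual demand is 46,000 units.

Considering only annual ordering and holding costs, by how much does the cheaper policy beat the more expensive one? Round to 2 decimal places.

For each Q, cost = (D/Q)·S + (Q/2)·H.
TC(568) = (46,000/568)×205 + (568/2)×26 = €23,986.11
TC(1,347) = (46,000/1,347)×205 + (1,347/2)×26 = €24,511.74
|ΔTC| = |€23,986.11 − €24,511.74| = €525.63

€525.63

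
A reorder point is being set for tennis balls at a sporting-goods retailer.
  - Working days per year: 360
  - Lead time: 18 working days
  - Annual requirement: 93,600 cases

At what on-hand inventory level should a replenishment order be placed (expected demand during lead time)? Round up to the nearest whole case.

4,680 cases

Daily demand d = 93,600 / 360 = 260.000 cases/day
Demand during lead time = 260.000 × 18 = 4,680.00
Reorder point = 4,680.00 → round up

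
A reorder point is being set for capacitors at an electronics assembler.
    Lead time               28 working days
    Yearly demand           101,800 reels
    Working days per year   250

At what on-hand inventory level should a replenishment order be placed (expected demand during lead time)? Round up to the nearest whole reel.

Daily demand d = 101,800 / 250 = 407.200 reels/day
Demand during lead time = 407.200 × 28 = 11,401.60
Reorder point = 11,401.60 → round up

11,402 reels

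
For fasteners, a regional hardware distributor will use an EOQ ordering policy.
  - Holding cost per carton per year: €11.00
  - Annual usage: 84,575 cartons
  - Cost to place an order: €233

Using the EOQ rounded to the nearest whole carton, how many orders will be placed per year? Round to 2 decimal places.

44.68 orders per year

Optimal lot size Q* = (2 × 84,575 × €233 / €11)^½ ≈ 1,892.86 → Q = 1,893
N = D/Q = 84,575/1,893 ≈ 44.678 orders/yr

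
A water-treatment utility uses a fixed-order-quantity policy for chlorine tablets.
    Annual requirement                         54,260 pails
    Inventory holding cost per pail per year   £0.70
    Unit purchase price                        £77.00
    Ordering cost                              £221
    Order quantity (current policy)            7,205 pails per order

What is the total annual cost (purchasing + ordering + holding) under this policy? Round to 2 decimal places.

£4,182,206.07

Ordering: D/Q × S = 54,260/7,205 × £221 = £1,664.32
Holding:  Q/2 × H = 7,205/2 × £0.7 = £2,521.75
Purchase cost = D·C = 54,260 × 77 = £4,178,020.00
Total = £1,664.32 + £2,521.75 + £4,178,020.00 = £4,182,206.07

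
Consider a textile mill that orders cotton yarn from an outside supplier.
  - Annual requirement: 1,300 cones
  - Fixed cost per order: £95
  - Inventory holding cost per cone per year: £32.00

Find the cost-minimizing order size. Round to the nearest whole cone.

Q* = √(2·D·S / H) = √(2·1,300·95 / 32) = √7,718.8 ≈ 87.86

88 cones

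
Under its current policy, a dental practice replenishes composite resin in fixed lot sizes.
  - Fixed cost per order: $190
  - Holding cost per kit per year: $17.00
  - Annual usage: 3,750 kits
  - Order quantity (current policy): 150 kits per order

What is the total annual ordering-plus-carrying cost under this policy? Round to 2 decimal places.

$6,025.00

Orders/yr = 3,750/150 = 25.000; ordering cost = 25.000 × $190 = $4,750.00
Average inventory = 150/2 = 75; holding cost = 75 × $17 = $1,275.00
Total = $4,750.00 + $1,275.00 = $6,025.00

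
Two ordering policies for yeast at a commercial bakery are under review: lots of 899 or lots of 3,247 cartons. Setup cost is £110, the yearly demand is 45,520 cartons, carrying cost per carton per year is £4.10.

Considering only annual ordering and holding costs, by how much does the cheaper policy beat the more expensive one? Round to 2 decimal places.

Annual cost at Q: ordering D·S/Q plus holding Q·H/2.
TC(899) = (45,520/899)×110 + (899/2)×4.1 = £7,412.69
TC(3,247) = (45,520/3,247)×110 + (3,247/2)×4.1 = £8,198.45
Lots of 899 are cheaper by £785.76.

£785.76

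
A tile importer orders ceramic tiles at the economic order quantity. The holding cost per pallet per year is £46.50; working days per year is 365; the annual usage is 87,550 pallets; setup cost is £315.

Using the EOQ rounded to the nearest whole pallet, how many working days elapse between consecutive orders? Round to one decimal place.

4.5 days

2DS/H = 2·87,550·315/46.5 = 1,186,161.29
EOQ = √1,186,161.29 ≈ 1,089.11 → Q = 1,089 pallets
Cycle time = (working days × Q)/D = (365 × 1,089) / 87,550 = 4.540 days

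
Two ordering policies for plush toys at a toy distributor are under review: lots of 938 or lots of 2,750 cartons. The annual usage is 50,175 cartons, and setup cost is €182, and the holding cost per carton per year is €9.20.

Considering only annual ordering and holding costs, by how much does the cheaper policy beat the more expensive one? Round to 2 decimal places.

€1,920.42

Annual cost at Q: ordering D·S/Q plus holding Q·H/2.
TC(938) = (50,175/938)×182 + (938/2)×9.2 = €14,050.25
TC(2,750) = (50,175/2,750)×182 + (2,750/2)×9.2 = €15,970.67
|ΔTC| = |€14,050.25 − €15,970.67| = €1,920.42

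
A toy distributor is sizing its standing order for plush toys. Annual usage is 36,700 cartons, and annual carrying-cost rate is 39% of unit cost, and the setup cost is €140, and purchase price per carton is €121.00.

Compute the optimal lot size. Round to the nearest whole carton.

467 cartons

Carrying cost H = €121 × 39% = €47.1900/carton/yr
Q* = √(2·D·S / H) = √(2·36,700·140 / 47.19) = √217,758.0 ≈ 466.65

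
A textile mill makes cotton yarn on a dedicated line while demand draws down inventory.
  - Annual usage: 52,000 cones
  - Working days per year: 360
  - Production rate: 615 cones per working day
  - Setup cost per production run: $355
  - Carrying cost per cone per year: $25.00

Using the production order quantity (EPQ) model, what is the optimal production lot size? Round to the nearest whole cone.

1,389 cones

d = 52,000/360 = 144.4444 cones/day;  effective holding cost H(1 − d/p) = 25·(1 − 144.4444/615) = 19.12827
Q* = √(2DS / H_eff) = √(2·52,000·355 / 19.12827) ≈ 1,389.29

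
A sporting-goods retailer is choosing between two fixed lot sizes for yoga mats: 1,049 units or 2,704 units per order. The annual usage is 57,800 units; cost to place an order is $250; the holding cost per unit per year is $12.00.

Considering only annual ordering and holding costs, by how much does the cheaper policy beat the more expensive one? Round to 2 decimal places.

$1,498.91

Annual cost at Q: ordering D·S/Q plus holding Q·H/2.
TC(1,049) = (57,800/1,049)×250 + (1,049/2)×12 = $20,069.02
TC(2,704) = (57,800/2,704)×250 + (2,704/2)×12 = $21,567.93
|ΔTC| = |$20,069.02 − $21,567.93| = $1,498.91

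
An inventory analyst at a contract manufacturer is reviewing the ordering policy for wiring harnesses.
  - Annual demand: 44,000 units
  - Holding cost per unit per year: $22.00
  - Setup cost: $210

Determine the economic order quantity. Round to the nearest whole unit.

Q* = √(2·D·S / H) = √(2·44,000·210 / 22) = √840,000.0 ≈ 916.52

917 units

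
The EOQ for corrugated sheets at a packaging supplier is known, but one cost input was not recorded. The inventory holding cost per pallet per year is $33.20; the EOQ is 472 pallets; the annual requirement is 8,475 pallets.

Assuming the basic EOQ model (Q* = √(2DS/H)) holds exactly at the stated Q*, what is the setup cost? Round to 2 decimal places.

EOQ relation: Q² = 2DS/H, so rearrange for the unknown.
S = Q²H / (2D) = 472² × 33.2 / (2 × 8,475) = 436.3675

$436.37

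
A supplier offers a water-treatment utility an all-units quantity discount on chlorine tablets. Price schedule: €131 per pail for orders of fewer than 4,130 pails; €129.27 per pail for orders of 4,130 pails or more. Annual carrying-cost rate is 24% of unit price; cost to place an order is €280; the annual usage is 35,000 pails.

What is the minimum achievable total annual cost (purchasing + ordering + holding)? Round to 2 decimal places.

H₁ = 24%×€131 = €31.4400;  H₂ = 24%×€129.27 = €31.0248
EOQ₁ = √(2×35,000×280/31.4400) = 789.56  (< 4,130, feasible at tier 1)
EOQ₂ = √(2×35,000×280/31.0248) = 794.83  (< 4,130 → use Q = 4,130 at tier-2 price)
TC(tier 1 (EOQ₁), Q≈789.6) = €4,609,823.86
TC(tier 2, Q≈4,130.0) = €4,590,889.09
Minimum at tier 2: €4,590,889.09

€4,590,889.09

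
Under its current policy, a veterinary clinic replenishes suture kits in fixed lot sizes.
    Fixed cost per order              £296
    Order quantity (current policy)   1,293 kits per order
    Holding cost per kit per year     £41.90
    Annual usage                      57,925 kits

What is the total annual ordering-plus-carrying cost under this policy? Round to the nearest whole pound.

Annual ordering cost = (D/Q)·S = (57,925/1,293) × 296 = £13,260.48
Annual holding cost  = (Q/2)·H = (1,293/2) × 41.9 = £27,088.35
Total = £13,260.48 + £27,088.35 = £40,348.83

£40,349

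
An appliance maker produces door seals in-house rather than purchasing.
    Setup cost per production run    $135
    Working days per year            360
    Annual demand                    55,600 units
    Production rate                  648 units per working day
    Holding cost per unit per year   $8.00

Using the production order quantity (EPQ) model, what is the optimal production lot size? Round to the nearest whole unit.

1,570 units

d = 55,600/360 = 154.4444 units/day;  effective holding cost H(1 − d/p) = 8·(1 − 154.4444/648) = 6.09328
Q* = √(2DS / H_eff) = √(2·55,600·135 / 6.09328) ≈ 1,569.62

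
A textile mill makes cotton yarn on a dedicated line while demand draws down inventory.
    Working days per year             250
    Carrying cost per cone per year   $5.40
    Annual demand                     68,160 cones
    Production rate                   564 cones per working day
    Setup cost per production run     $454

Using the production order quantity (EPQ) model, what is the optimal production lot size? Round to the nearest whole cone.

Daily demand d = 68,160/250 = 272.640; p = 564; 1 − d/p = 0.51660
EPQ = √(2DS / (H(1 − d/p)))
    = √(2 × 68,160 × 454 / (5.4 × 0.51660)) ≈ 4,710.16

4,710 cones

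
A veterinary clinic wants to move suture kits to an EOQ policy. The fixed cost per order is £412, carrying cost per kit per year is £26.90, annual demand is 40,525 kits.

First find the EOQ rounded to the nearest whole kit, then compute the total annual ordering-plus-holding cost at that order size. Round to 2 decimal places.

£29,971.00

2DS/H = 2·40,525·412/26.9 = 1,241,360.59
EOQ = √1,241,360.59 ≈ 1,114.16 → Q = 1,114 kits
Orders/yr = 40,525/1,114 = 36.378; ordering cost = 36.378 × £412 = £14,987.70
Average inventory = 1,114/2 = 557; holding cost = 557 × £26.9 = £14,983.30
Total = £14,987.70 + £14,983.30 = £29,971.00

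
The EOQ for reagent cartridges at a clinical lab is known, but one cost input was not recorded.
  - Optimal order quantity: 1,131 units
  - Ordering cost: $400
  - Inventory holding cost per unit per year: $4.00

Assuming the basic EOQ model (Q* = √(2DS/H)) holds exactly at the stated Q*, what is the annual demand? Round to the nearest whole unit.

6,396 units per year

EOQ relation: Q² = 2DS/H, so rearrange for the unknown.
D = Q²H / (2S) = 1,131² × 4 / (2 × 400) = 6,395.81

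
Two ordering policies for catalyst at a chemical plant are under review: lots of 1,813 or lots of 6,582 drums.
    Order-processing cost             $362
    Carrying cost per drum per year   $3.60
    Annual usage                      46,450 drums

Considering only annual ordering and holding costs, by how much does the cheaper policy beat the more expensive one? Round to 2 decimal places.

Annual cost at Q: ordering D·S/Q plus holding Q·H/2.
TC(1,813) = (46,450/1,813)×362 + (1,813/2)×3.6 = $12,538.03
TC(6,582) = (46,450/6,582)×362 + (6,582/2)×3.6 = $14,402.28
Cheaper: Q = 1,813.  Difference = $1,864.25

$1,864.25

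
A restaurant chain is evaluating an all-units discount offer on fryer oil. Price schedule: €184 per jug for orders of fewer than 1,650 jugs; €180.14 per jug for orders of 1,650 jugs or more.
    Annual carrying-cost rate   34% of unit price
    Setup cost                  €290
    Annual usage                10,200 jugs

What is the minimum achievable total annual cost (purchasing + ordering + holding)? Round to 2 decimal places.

€1,889,750.00

H₁ = 34%×€184 = €62.5600;  H₂ = 34%×€180.14 = €61.2476
EOQ₁ = √(2×10,200×290/62.5600) = 307.51  (< 1,650, feasible at tier 1)
EOQ₂ = √(2×10,200×290/61.2476) = 310.79  (< 1,650 → use Q = 1,650 at tier-2 price)
TC(tier 1 (EOQ₁), Q≈307.5) = €1,896,038.11
TC(tier 2, Q≈1,650.0) = €1,889,750.00
Minimum at tier 2: €1,889,750.00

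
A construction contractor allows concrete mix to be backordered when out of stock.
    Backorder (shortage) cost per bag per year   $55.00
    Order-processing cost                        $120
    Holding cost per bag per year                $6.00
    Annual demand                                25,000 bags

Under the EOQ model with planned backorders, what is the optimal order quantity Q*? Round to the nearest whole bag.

1,053 bags

Q* = √(2DS/H) · √((H + b)/b)
   = √(2 × 25,000 × 120 / 6) · √((6 + 55) / 55)
   = 1,000.000 × 1.0531 ≈ 1,053.13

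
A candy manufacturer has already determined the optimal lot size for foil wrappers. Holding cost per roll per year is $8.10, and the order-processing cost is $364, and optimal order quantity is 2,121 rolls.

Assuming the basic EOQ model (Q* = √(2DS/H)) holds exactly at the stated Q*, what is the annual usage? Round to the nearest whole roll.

50,054 rolls per year

From Q* = √(2DS/H) ⇒ Q*² = 2DS/H.
D = Q²H / (2S) = 2,121² × 8.1 / (2 × 364) = 50,053.56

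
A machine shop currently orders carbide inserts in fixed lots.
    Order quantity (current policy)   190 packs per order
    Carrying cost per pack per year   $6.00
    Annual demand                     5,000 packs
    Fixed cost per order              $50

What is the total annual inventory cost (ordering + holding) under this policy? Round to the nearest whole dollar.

Orders/yr = 5,000/190 = 26.316; ordering cost = 26.316 × $50 = $1,315.79
Average inventory = 190/2 = 95; holding cost = 95 × $6 = $570.00
Total = $1,315.79 + $570.00 = $1,885.79

$1,886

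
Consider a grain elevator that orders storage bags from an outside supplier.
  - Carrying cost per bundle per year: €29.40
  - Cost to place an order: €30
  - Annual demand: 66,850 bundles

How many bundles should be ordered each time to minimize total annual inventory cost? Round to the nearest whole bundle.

369 bundles

2DS/H = 2·66,850·30/29.4 = 136,428.57
EOQ = √136,428.57 ≈ 369.36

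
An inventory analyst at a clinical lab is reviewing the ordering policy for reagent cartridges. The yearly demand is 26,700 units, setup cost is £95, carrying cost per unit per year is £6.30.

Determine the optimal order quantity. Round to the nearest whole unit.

Optimal lot size Q* = (2 × 26,700 × £95 / £6.3)^½ ≈ 897.35

897 units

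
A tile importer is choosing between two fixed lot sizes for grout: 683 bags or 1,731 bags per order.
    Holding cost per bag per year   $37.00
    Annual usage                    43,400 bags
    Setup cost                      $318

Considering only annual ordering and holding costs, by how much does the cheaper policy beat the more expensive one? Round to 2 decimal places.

Annual cost at Q: ordering D·S/Q plus holding Q·H/2.
TC(683) = (43,400/683)×318 + (683/2)×37 = $32,842.23
TC(1,731) = (43,400/1,731)×318 + (1,731/2)×37 = $39,996.46
Lots of 683 are cheaper by $7,154.23.

$7,154.23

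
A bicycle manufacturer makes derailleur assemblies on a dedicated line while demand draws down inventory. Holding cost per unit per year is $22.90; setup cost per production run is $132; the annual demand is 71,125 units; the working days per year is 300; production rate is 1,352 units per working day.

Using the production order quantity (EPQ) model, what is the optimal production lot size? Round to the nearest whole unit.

997 units

Daily demand d = 71,125/300 = 237.083; p = 1352; 1 − d/p = 0.82464
EPQ = √(2DS / (H(1 − d/p)))
    = √(2 × 71,125 × 132 / (22.9 × 0.82464)) ≈ 997.15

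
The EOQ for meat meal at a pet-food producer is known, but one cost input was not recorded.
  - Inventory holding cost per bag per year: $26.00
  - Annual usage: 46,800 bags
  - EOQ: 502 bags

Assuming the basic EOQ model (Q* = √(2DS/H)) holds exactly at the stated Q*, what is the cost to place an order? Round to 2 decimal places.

$70.00

EOQ relation: Q² = 2DS/H, so rearrange for the unknown.
S = Q²H / (2D) = 502² × 26 / (2 × 46,800) = 70.0011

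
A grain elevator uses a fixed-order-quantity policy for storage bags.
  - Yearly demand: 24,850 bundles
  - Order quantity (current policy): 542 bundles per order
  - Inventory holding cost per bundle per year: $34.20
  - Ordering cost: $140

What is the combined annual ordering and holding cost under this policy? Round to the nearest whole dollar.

Annual ordering cost = (D/Q)·S = (24,850/542) × 140 = $6,418.82
Annual holding cost  = (Q/2)·H = (542/2) × 34.2 = $9,268.20
Total = $6,418.82 + $9,268.20 = $15,687.02

$15,687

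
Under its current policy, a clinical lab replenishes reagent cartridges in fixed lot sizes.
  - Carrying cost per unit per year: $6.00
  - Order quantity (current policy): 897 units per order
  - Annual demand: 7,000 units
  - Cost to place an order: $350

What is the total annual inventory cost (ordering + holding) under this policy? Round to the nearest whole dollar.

$5,422

Orders/yr = 7,000/897 = 7.804; ordering cost = 7.804 × $350 = $2,731.33
Average inventory = 897/2 = 448.5; holding cost = 448.5 × $6 = $2,691.00
Total = $2,731.33 + $2,691.00 = $5,422.33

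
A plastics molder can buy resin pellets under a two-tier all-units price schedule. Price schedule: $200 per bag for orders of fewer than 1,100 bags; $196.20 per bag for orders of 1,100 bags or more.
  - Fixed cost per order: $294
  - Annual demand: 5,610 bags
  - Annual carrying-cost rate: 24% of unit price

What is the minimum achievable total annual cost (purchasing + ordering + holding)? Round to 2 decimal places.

$1,128,079.80

H₁ = 24%×$200 = $48.0000;  H₂ = 24%×$196.20 = $47.0880
EOQ₁ = √(2×5,610×294/48.0000) = 262.15  (< 1,100, feasible at tier 1)
EOQ₂ = √(2×5,610×294/47.0880) = 264.68  (< 1,100 → use Q = 1,100 at tier-2 price)
TC(tier 1 (EOQ₁), Q≈262.1) = $1,134,583.19
TC(tier 2, Q≈1,100.0) = $1,128,079.80
Minimum at tier 2: $1,128,079.80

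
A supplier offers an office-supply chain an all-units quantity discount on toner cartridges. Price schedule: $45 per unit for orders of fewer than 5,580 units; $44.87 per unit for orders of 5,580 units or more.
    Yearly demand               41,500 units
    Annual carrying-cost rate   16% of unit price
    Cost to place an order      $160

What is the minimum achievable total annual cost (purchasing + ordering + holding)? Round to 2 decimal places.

H₁ = 16%×$45 = $7.2000;  H₂ = 16%×$44.87 = $7.1792
EOQ₁ = √(2×41,500×160/7.2000) = 1,358.10  (< 5,580, feasible at tier 1)
EOQ₂ = √(2×41,500×160/7.1792) = 1,360.07  (< 5,580 → use Q = 5,580 at tier-2 price)
TC(tier 1 (EOQ₁), Q≈1,358.1) = $1,877,278.34
TC(tier 2, Q≈5,580.0) = $1,883,324.93
Minimum at tier 1 (EOQ₁): $1,877,278.34

$1,877,278.34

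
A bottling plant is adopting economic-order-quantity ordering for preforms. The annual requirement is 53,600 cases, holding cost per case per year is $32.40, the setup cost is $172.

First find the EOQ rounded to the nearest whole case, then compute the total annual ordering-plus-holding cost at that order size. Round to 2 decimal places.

Optimal lot size Q* = (2 × 53,600 × $172 / $32.4)^½ ≈ 754.38 → Q = 754 cases
Annual ordering cost = (D/Q)·S = (53,600/754) × 172 = $12,227.06
Annual holding cost  = (Q/2)·H = (754/2) × 32.4 = $12,214.80
Total = $12,227.06 + $12,214.80 = $24,441.86

$24,441.86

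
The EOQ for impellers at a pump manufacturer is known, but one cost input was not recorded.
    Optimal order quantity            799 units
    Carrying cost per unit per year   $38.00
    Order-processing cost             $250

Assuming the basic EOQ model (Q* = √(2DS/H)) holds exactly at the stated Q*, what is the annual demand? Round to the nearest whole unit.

48,518 units per year

Since Q* = (2DS/H)^½, squaring gives Q*²·H = 2DS.
D = Q²H / (2S) = 799² × 38 / (2 × 250) = 48,518.48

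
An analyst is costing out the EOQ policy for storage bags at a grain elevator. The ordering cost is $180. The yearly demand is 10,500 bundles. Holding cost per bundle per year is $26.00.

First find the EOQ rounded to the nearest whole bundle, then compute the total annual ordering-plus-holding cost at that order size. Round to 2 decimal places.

$9,913.63

Optimal lot size Q* = (2 × 10,500 × $180 / $26)^½ ≈ 381.29 → Q = 381 bundles
Orders/yr = 10,500/381 = 27.559; ordering cost = 27.559 × $180 = $4,960.63
Average inventory = 381/2 = 190.5; holding cost = 190.5 × $26 = $4,953.00
Total = $4,960.63 + $4,953.00 = $9,913.63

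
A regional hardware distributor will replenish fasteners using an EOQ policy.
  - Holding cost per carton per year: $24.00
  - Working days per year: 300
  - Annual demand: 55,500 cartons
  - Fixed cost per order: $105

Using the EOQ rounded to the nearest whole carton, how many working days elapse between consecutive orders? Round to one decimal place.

Q* = √(2·D·S / H) = √(2·55,500·105 / 24) = √485,625.0 ≈ 696.87 → Q = 697 cartons
Days between orders = 300 / (D/Q) = 300 / 79.627 ≈ 3.768

3.8 days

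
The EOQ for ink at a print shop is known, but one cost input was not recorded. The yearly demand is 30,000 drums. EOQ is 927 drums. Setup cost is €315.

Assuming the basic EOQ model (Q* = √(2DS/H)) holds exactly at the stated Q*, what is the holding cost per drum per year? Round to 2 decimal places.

From Q* = √(2DS/H) ⇒ Q*² = 2DS/H.
H = 2DS / Q² = 2 × 30,000 × 315 / 927² = 21.9939

€21.99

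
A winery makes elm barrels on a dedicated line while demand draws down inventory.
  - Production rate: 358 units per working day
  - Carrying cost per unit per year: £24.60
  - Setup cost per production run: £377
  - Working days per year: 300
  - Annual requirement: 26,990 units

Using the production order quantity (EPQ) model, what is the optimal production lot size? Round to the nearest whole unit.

1,051 units

d = 26,990/300 = 89.9667 units/day;  effective holding cost H(1 − d/p) = 24.6·(1 − 89.9667/358) = 18.41793
Q* = √(2DS / H_eff) = √(2·26,990·377 / 18.41793) ≈ 1,051.15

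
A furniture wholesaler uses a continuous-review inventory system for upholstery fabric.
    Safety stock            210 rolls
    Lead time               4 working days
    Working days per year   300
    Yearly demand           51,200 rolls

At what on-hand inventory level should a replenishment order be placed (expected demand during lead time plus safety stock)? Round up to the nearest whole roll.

Daily demand d = 51,200 / 300 = 170.667 rolls/day
Demand during lead time = 170.667 × 4 = 682.67
Reorder point = 682.67 + 210 = 892.67 → round up

893 rolls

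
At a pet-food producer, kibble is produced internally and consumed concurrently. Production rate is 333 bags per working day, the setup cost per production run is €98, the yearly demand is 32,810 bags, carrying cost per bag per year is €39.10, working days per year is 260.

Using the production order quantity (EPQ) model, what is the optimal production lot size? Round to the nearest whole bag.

Daily demand d = 32,810/260 = 126.192; p = 333; 1 − d/p = 0.62104
EPQ = √(2DS / (H(1 − d/p)))
    = √(2 × 32,810 × 98 / (39.1 × 0.62104)) ≈ 514.61

515 bags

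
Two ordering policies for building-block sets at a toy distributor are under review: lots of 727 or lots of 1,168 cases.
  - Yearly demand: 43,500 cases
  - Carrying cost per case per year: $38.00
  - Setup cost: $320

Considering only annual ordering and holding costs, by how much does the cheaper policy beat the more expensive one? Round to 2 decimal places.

$1,149.63

TC(Q) = (D/Q)S + (Q/2)H
TC(727) = (43,500/727)×320 + (727/2)×38 = $32,960.18
TC(1,168) = (43,500/1,168)×320 + (1,168/2)×38 = $34,109.81
Lots of 727 are cheaper by $1,149.63.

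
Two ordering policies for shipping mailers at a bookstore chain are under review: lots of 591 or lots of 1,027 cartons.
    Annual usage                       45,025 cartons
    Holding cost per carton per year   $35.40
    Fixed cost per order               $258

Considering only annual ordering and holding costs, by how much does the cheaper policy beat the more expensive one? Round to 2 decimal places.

For each Q, cost = (D/Q)·S + (Q/2)·H.
TC(591) = (45,025/591)×258 + (591/2)×35.4 = $30,116.28
TC(1,027) = (45,025/1,027)×258 + (1,027/2)×35.4 = $29,488.95
Lots of 1,027 are cheaper by $627.33.

$627.33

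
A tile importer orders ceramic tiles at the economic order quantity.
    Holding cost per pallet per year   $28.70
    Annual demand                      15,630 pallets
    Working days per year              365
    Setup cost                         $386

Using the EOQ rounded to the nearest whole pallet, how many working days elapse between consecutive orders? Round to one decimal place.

15.1 days

Q* = √(2·D·S / H) = √(2·15,630·386 / 28.7) = √420,430.7 ≈ 648.41 → Q = 648 pallets
Days between orders = 365 / (D/Q) = 365 / 24.120 ≈ 15.132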